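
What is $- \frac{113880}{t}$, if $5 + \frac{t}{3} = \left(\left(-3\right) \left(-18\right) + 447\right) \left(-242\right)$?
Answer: $\frac{37960}{121247} \approx 0.31308$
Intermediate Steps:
$t = -363741$ ($t = -15 + 3 \left(\left(-3\right) \left(-18\right) + 447\right) \left(-242\right) = -15 + 3 \left(54 + 447\right) \left(-242\right) = -15 + 3 \cdot 501 \left(-242\right) = -15 + 3 \left(-121242\right) = -15 - 363726 = -363741$)
$- \frac{113880}{t} = - \frac{113880}{-363741} = \left(-113880\right) \left(- \frac{1}{363741}\right) = \frac{37960}{121247}$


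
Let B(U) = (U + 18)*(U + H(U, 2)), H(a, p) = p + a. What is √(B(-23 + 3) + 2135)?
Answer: √2211 ≈ 47.021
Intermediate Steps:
H(a, p) = a + p
B(U) = (2 + 2*U)*(18 + U) (B(U) = (U + 18)*(U + (U + 2)) = (18 + U)*(U + (2 + U)) = (18 + U)*(2 + 2*U) = (2 + 2*U)*(18 + U))
√(B(-23 + 3) + 2135) = √((36 + 2*(-23 + 3)² + 38*(-23 + 3)) + 2135) = √((36 + 2*(-20)² + 38*(-20)) + 2135) = √((36 + 2*400 - 760) + 2135) = √((36 + 800 - 760) + 2135) = √(76 + 2135) = √2211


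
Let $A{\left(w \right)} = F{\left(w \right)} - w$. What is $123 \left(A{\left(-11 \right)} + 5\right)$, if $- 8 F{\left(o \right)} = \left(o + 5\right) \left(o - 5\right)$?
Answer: $492$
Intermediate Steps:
$F{\left(o \right)} = - \frac{\left(-5 + o\right) \left(5 + o\right)}{8}$ ($F{\left(o \right)} = - \frac{\left(o + 5\right) \left(o - 5\right)}{8} = - \frac{\left(5 + o\right) \left(-5 + o\right)}{8} = - \frac{\left(-5 + o\right) \left(5 + o\right)}{8}$)
$A{\left(w \right)} = \frac{25}{8} - w - \frac{w^{2}}{8}$ ($A{\left(w \right)} = \left(\frac{25}{8} - \frac{w^{2}}{8}\right) - w = \frac{25}{8} - w - \frac{w^{2}}{8}$)
$123 \left(A{\left(-11 \right)} + 5\right) = 123 \left(\left(\frac{25}{8} - -11 - \frac{\left(-11\right)^{2}}{8}\right) + 5\right) = 123 \left(\left(\frac{25}{8} + 11 - \frac{121}{8}\right) + 5\right) = 123 \left(-1 + 5\right) = 123 \cdot 4 = 492$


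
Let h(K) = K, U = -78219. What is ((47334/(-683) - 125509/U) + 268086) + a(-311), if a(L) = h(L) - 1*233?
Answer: 14289433942235/53423577 ≈ 2.6747e+5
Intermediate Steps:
a(L) = -233 + L (a(L) = L - 1*233 = L - 233 = -233 + L)
((47334/(-683) - 125509/U) + 268086) + a(-311) = ((47334/(-683) - 125509/(-78219)) + 268086) + (-233 - 311) = ((47334*(-1/683) - 125509*(-1/78219)) + 268086) - 544 = ((-47334/683 + 125509/78219) + 268086) - 544 = (-3616695499/53423577 + 268086) - 544 = 14318496368123/53423577 - 544 = 14289433942235/53423577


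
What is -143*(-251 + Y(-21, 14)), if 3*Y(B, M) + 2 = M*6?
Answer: 95953/3 ≈ 31984.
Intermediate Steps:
Y(B, M) = -2/3 + 2*M (Y(B, M) = -2/3 + (M*6)/3 = -2/3 + (6*M)/3 = -2/3 + 2*M)
-143*(-251 + Y(-21, 14)) = -143*(-251 + (-2/3 + 2*14)) = -143*(-251 + (-2/3 + 28)) = -143*(-251 + 82/3) = -143*(-671/3) = 95953/3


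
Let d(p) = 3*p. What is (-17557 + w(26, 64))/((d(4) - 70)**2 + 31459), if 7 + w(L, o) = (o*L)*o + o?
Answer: 88996/34823 ≈ 2.5557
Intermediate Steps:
w(L, o) = -7 + o + L*o**2 (w(L, o) = -7 + ((o*L)*o + o) = -7 + ((L*o)*o + o) = -7 + (L*o**2 + o) = -7 + (o + L*o**2) = -7 + o + L*o**2)
(-17557 + w(26, 64))/((d(4) - 70)**2 + 31459) = (-17557 + (-7 + 64 + 26*64**2))/((3*4 - 70)**2 + 31459) = (-17557 + (-7 + 64 + 26*4096))/((12 - 70)**2 + 31459) = (-17557 + (-7 + 64 + 106496))/((-58)**2 + 31459) = (-17557 + 106553)/(3364 + 31459) = 88996/34823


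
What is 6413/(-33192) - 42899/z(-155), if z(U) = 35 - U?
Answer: -712561039/3153240 ≈ -225.98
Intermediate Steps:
6413/(-33192) - 42899/z(-155) = 6413/(-33192) - 42899/(35 - 1*(-155)) = 6413*(-1/33192) - 42899/(35 + 155) = -6413/33192 - 42899/190 = -712561039/3153240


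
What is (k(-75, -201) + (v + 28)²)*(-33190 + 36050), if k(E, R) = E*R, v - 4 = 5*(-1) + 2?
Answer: 45519760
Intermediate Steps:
v = 1 (v = 4 + (5*(-1) + 2) = 4 + (-5 + 2) = 4 - 3 = 1)
(k(-75, -201) + (v + 28)²)*(-33190 + 36050) = (-75*(-201) + (1 + 28)²)*(-33190 + 36050) = (15075 + 29²)*2860 = (15075 + 841)*2860 = 15916*2860 = 45519760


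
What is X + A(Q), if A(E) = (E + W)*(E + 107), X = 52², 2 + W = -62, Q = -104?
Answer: 2200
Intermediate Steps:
W = -64 (W = -2 - 62 = -64)
X = 2704
A(E) = (-64 + E)*(107 + E) (A(E) = (E - 64)*(E + 107) = (-64 + E)*(107 + E))
X + A(Q) = 2704 + (-6848 + (-104)² + 43*(-104)) = 2704 + (-6848 + 10816 - 4472) = 2704 - 504 = 2200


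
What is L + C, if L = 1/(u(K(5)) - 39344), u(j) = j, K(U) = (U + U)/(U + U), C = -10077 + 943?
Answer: -359358963/39343 ≈ -9134.0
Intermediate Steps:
C = -9134
K(U) = 1 (K(U) = (2*U)/((2*U)) = (2*U)*(1/(2*U)) = 1)
L = -1/39343 (L = 1/(1 - 39344) = 1/(-39343) = -1/39343 ≈ -2.5417e-5)
L + C = -1/39343 - 9134 = -359358963/39343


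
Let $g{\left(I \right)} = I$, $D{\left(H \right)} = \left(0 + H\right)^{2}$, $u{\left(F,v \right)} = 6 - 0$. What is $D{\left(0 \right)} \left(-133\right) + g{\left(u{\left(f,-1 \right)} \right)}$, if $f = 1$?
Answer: $6$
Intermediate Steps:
$u{\left(F,v \right)} = 6$ ($u{\left(F,v \right)} = 6 + 0 = 6$)
$D{\left(H \right)} = H^{2}$
$D{\left(0 \right)} \left(-133\right) + g{\left(u{\left(f,-1 \right)} \right)} = 0^{2} \left(-133\right) + 6 = 0 \left(-133\right) + 6 = 0 + 6 = 6$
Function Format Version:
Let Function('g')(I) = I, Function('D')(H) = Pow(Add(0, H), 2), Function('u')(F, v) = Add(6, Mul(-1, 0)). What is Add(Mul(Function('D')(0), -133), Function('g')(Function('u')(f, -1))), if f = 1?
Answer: 6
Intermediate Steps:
Function('u')(F, v) = 6 (Function('u')(F, v) = Add(6, 0) = 6)
Function('D')(H) = Pow(H, 2)
Add(Mul(Function('D')(0), -133), Function('g')(Function('u')(f, -1))) = Add(Mul(Pow(0, 2), -133), 6) = Add(Mul(0, -133), 6) = Add(0, 6) = 6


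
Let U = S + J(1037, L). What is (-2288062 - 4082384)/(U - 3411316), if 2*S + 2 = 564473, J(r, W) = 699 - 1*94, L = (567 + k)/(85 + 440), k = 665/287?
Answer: 12740892/6256951 ≈ 2.0363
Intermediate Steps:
k = 95/41 (k = 665*(1/287) = 95/41 ≈ 2.3171)
L = 23342/21525 (L = (567 + 95/41)/(85 + 440) = (23342/41)/525 = (23342/41)*(1/525) = 23342/21525 ≈ 1.0844)
J(r, W) = 605 (J(r, W) = 699 - 94 = 605)
S = 564471/2 (S = -1 + (1/2)*564473 = -1 + 564473/2 = 564471/2 ≈ 2.8224e+5)
U = 565681/2 (U = 564471/2 + 605 = 565681/2 ≈ 2.8284e+5)
(-2288062 - 4082384)/(U - 3411316) = (-2288062 - 4082384)/(565681/2 - 3411316) = -6370446/(-6256951/2) = -6370446*(-2/6256951) = 12740892/6256951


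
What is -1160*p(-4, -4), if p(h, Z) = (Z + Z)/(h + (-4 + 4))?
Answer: -2320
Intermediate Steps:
p(h, Z) = 2*Z/h (p(h, Z) = (2*Z)/(h + 0) = (2*Z)/h = 2*Z/h)
-1160*p(-4, -4) = -2320*(-4)/(-4) = -2320*(-4)*(-1)/4 = -1160*2 = -2320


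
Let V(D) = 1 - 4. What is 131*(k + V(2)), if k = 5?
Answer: 262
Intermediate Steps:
V(D) = -3
131*(k + V(2)) = 131*(5 - 3) = 131*2 = 262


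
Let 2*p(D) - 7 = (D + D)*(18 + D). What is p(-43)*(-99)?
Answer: -213543/2 ≈ -1.0677e+5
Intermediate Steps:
p(D) = 7/2 + D*(18 + D) (p(D) = 7/2 + ((D + D)*(18 + D))/2 = 7/2 + ((2*D)*(18 + D))/2 = 7/2 + (2*D*(18 + D))/2 = 7/2 + D*(18 + D))
p(-43)*(-99) = (7/2 + (-43)² + 18*(-43))*(-99) = (7/2 + 1849 - 774)*(-99) = (2157/2)*(-99) = -213543/2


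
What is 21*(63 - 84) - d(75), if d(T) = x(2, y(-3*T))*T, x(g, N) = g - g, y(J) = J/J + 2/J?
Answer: -441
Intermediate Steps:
y(J) = 1 + 2/J
x(g, N) = 0
d(T) = 0 (d(T) = 0*T = 0)
21*(63 - 84) - d(75) = 21*(63 - 84) - 1*0 = 21*(-21) + 0 = -441 + 0 = -441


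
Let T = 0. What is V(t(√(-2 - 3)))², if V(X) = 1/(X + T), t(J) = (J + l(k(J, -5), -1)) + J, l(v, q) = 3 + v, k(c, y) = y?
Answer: I/(8*(√5 - 2*I)) ≈ -0.027778 + 0.031056*I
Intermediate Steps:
t(J) = -2 + 2*J (t(J) = (J + (3 - 5)) + J = (J - 2) + J = (-2 + J) + J = -2 + 2*J)
V(X) = 1/X (V(X) = 1/(X + 0) = 1/X)
V(t(√(-2 - 3)))² = (1/(-2 + 2*√(-2 - 3)))² = (1/(-2 + 2*√(-5)))² = (1/(-2 + 2*(I*√5)))² = (1/(-2 + 2*I*√5))² = (-2 + 2*I*√5)⁻²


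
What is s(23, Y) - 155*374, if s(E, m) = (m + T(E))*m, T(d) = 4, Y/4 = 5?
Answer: -57490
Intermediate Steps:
Y = 20 (Y = 4*5 = 20)
s(E, m) = m*(4 + m) (s(E, m) = (m + 4)*m = (4 + m)*m = m*(4 + m))
s(23, Y) - 155*374 = 20*(4 + 20) - 155*374 = 20*24 - 57970 = 480 - 57970 = -57490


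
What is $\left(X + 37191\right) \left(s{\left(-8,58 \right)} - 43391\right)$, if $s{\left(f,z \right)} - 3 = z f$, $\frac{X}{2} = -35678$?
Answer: $1498203580$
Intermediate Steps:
$X = -71356$ ($X = 2 \left(-35678\right) = -71356$)
$s{\left(f,z \right)} = 3 + f z$ ($s{\left(f,z \right)} = 3 + z f = 3 + f z$)
$\left(X + 37191\right) \left(s{\left(-8,58 \right)} - 43391\right) = \left(-71356 + 37191\right) \left(\left(3 - 464\right) - 43391\right) = - 34165 \left(\left(3 - 464\right) - 43391\right) = - 34165 \left(-461 - 43391\right) = \left(-34165\right) \left(-43852\right) = 1498203580$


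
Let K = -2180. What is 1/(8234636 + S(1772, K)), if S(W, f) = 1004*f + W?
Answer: 1/6047688 ≈ 1.6535e-7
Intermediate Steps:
S(W, f) = W + 1004*f
1/(8234636 + S(1772, K)) = 1/(8234636 + (1772 + 1004*(-2180))) = 1/(8234636 + (1772 - 2188720)) = 1/(8234636 - 2186948) = 1/6047688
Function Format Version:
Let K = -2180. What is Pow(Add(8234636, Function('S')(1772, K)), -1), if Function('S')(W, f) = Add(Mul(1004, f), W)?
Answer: Rational(1, 6047688) ≈ 1.6535e-7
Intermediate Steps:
Function('S')(W, f) = Add(W, Mul(1004, f))
Pow(Add(8234636, Function('S')(1772, K)), -1) = Pow(Add(8234636, Add(1772, Mul(1004, -2180))), -1) = Pow(Add(8234636, Add(1772, -2188720)), -1) = Pow(Add(8234636, -2186948), -1) = Pow(6047688, -1) = Rational(1, 6047688)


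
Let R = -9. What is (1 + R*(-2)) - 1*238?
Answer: -219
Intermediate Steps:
(1 + R*(-2)) - 1*238 = (1 - 9*(-2)) - 1*238 = (1 + 18) - 238 = 19 - 238 = -219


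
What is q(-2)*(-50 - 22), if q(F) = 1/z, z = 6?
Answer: -12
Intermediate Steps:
q(F) = ⅙ (q(F) = 1/6 = ⅙)
q(-2)*(-50 - 22) = (-50 - 22)/6 = (⅙)*(-72) = -12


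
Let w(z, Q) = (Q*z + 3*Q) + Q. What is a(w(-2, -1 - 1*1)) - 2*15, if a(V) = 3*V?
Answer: -42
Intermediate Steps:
w(z, Q) = 4*Q + Q*z (w(z, Q) = (3*Q + Q*z) + Q = 4*Q + Q*z)
a(w(-2, -1 - 1*1)) - 2*15 = 3*((-1 - 1*1)*(4 - 2)) - 2*15 = 3*((-1 - 1)*2) - 30 = 3*(-2*2) - 30 = 3*(-4) - 30 = -12 - 30 = -42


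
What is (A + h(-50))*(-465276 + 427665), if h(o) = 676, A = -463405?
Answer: 17403700419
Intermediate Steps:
(A + h(-50))*(-465276 + 427665) = (-463405 + 676)*(-465276 + 427665) = -462729*(-37611) = 17403700419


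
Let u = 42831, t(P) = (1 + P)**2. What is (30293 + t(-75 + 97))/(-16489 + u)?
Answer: 15411/13171 ≈ 1.1701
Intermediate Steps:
(30293 + t(-75 + 97))/(-16489 + u) = (30293 + (1 + (-75 + 97))**2)/(-16489 + 42831) = (30293 + (1 + 22)**2)/26342 = (30293 + 23**2)*(1/26342) = (30293 + 529)*(1/26342) = 30822*(1/26342) = 15411/13171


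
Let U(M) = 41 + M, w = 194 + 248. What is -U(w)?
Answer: -483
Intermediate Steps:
w = 442
-U(w) = -(41 + 442) = -1*483 = -483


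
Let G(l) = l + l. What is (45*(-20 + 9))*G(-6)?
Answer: 5940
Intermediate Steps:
G(l) = 2*l
(45*(-20 + 9))*G(-6) = (45*(-20 + 9))*(2*(-6)) = (45*(-11))*(-12) = -495*(-12) = 5940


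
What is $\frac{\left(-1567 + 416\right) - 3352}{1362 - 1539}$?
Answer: $\frac{1501}{59} \approx 25.441$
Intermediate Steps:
$\frac{\left(-1567 + 416\right) - 3352}{1362 - 1539} = \frac{-1151 - 3352}{-177} = \left(-4503\right) \left(- \frac{1}{177}\right) = \frac{1501}{59}$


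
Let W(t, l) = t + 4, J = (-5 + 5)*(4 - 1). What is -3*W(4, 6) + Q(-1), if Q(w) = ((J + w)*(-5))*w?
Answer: -29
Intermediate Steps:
J = 0 (J = 0*3 = 0)
W(t, l) = 4 + t
Q(w) = -5*w**2 (Q(w) = ((0 + w)*(-5))*w = (w*(-5))*w = (-5*w)*w = -5*w**2)
-3*W(4, 6) + Q(-1) = -3*(4 + 4) - 5*(-1)**2 = -3*8 - 5*1 = -24 - 5 = -29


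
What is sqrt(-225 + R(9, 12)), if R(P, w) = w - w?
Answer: 15*I ≈ 15.0*I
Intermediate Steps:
R(P, w) = 0
sqrt(-225 + R(9, 12)) = sqrt(-225 + 0) = sqrt(-225) = 15*I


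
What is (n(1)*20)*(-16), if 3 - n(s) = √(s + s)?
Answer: -960 + 320*√2 ≈ -507.45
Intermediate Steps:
n(s) = 3 - √2*√s (n(s) = 3 - √(s + s) = 3 - √(2*s) = 3 - √2*√s)
(n(1)*20)*(-16) = ((3 - √2*√1)*20)*(-16) = ((3 - 1*√2*1)*20)*(-16) = ((3 - √2)*20)*(-16) = (60 - 20*√2)*(-16) = -960 + 320*√2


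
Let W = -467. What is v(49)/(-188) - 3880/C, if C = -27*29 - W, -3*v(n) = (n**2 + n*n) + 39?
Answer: 19777/948 ≈ 20.862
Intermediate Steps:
v(n) = -13 - 2*n**2/3 (v(n) = -((n**2 + n*n) + 39)/3 = -((n**2 + n**2) + 39)/3 = -(2*n**2 + 39)/3 = -(39 + 2*n**2)/3 = -13 - 2*n**2/3)
C = -316 (C = -27*29 - 1*(-467) = -783 + 467 = -316)
v(49)/(-188) - 3880/C = (-13 - 2/3*49**2)/(-188) - 3880/(-316) = (-13 - 2/3*2401)*(-1/188) - 3880*(-1/316) = (-13 - 4802/3)*(-1/188) + 970/79 = -4841/3*(-1/188) + 970/79 = 103/12 + 970/79 = 19777/948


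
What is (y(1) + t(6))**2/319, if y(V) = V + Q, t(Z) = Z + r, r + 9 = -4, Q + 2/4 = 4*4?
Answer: 361/1276 ≈ 0.28292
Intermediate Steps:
Q = 31/2 (Q = -1/2 + 4*4 = -1/2 + 16 = 31/2 ≈ 15.500)
r = -13 (r = -9 - 4 = -13)
t(Z) = -13 + Z (t(Z) = Z - 13 = -13 + Z)
y(V) = 31/2 + V (y(V) = V + 31/2 = 31/2 + V)
(y(1) + t(6))**2/319 = ((31/2 + 1) + (-13 + 6))**2/319 = (33/2 - 7)**2*(1/319) = (19/2)**2*(1/319) = (361/4)*(1/319) = 361/1276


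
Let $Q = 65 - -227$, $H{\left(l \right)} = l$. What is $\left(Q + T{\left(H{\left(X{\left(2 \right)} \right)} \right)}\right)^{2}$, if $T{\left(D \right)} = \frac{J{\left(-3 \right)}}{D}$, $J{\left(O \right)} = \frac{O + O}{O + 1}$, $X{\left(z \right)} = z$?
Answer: $\frac{344569}{4} \approx 86142.0$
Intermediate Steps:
$Q = 292$ ($Q = 65 + 227 = 292$)
$J{\left(O \right)} = \frac{2 O}{1 + O}$
$T{\left(D \right)} = \frac{3}{D}$ ($T{\left(D \right)} = \frac{2 \left(-3\right) \frac{1}{1 - 3}}{D} = \frac{2 \left(-3\right) \frac{1}{-2}}{D} = \frac{2 \left(-3\right) \left(- \frac{1}{2}\right)}{D} = \frac{3}{D}$)
$\left(Q + T{\left(H{\left(X{\left(2 \right)} \right)} \right)}\right)^{2} = \left(292 + \frac{3}{2}\right)^{2} = \left(\frac{587}{2}\right)^{2} = \frac{344569}{4}$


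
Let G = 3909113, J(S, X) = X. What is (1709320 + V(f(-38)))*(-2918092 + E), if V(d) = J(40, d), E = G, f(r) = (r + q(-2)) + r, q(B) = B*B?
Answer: 1693900662208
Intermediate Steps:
q(B) = B²
f(r) = 4 + 2*r (f(r) = (r + (-2)²) + r = (r + 4) + r = (4 + r) + r = 4 + 2*r)
E = 3909113
V(d) = d
(1709320 + V(f(-38)))*(-2918092 + E) = (1709320 + (4 + 2*(-38)))*(-2918092 + 3909113) = (1709320 + (4 - 76))*991021 = (1709320 - 72)*991021 = 1709248*991021 = 1693900662208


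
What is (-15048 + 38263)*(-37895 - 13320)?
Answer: -1188956225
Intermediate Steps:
(-15048 + 38263)*(-37895 - 13320) = 23215*(-51215) = -1188956225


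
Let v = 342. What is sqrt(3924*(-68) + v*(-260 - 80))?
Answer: 6*I*sqrt(10642) ≈ 618.96*I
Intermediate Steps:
sqrt(3924*(-68) + v*(-260 - 80)) = sqrt(3924*(-68) + 342*(-260 - 80)) = sqrt(-266832 + 342*(-340)) = sqrt(-266832 - 116280) = sqrt(-383112) = 6*I*sqrt(10642)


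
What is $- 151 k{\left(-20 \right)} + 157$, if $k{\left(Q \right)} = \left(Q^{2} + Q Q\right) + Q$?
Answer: $-117623$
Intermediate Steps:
$k{\left(Q \right)} = Q + 2 Q^{2}$ ($k{\left(Q \right)} = \left(Q^{2} + Q^{2}\right) + Q = 2 Q^{2} + Q = Q + 2 Q^{2}$)
$- 151 k{\left(-20 \right)} + 157 = - 151 \left(- 20 \left(1 + 2 \left(-20\right)\right)\right) + 157 = - 151 \left(- 20 \left(1 - 40\right)\right) + 157 = - 151 \left(\left(-20\right) \left(-39\right)\right) + 157 = \left(-151\right) 780 + 157 = -117780 + 157 = -117623$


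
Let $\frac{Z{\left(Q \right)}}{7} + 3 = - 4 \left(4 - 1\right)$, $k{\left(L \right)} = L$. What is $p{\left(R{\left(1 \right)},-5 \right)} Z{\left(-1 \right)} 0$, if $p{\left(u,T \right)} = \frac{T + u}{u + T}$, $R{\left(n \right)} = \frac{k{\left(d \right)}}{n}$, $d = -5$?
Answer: $0$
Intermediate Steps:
$R{\left(n \right)} = - \frac{5}{n}$
$Z{\left(Q \right)} = -105$ ($Z{\left(Q \right)} = -21 + 7 \left(- 4 \left(4 - 1\right)\right) = -21 + 7 \left(\left(-4\right) 3\right) = -21 + 7 \left(-12\right) = -21 - 84 = -105$)
$p{\left(u,T \right)} = 1$ ($p{\left(u,T \right)} = \frac{T + u}{T + u} = 1$)
$p{\left(R{\left(1 \right)},-5 \right)} Z{\left(-1 \right)} 0 = 1 \left(\left(-105\right) 0\right) = 1 \cdot 0 = 0$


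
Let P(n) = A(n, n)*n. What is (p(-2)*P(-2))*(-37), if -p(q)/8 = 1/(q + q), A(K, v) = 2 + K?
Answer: 0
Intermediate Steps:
p(q) = -4/q (p(q) = -8/(q + q) = -8*1/(2*q) = -4/q)
P(n) = n*(2 + n) (P(n) = (2 + n)*n = n*(2 + n))
(p(-2)*P(-2))*(-37) = ((-4/(-2))*(-2*(2 - 2)))*(-37) = ((-4*(-½))*(-2*0))*(-37) = (2*0)*(-37) = 0*(-37) = 0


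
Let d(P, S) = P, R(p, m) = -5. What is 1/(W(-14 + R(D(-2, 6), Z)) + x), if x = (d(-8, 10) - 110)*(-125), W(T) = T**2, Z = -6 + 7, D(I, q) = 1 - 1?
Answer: 1/15111 ≈ 6.6177e-5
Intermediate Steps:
D(I, q) = 0
Z = 1
x = 14750 (x = (-8 - 110)*(-125) = -118*(-125) = 14750)
1/(W(-14 + R(D(-2, 6), Z)) + x) = 1/((-14 - 5)**2 + 14750) = 1/((-19)**2 + 14750) = 1/(361 + 14750) = 1/15111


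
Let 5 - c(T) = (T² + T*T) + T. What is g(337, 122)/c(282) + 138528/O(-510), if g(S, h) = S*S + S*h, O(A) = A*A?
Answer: -20180083/46044925 ≈ -0.43827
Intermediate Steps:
O(A) = A²
c(T) = 5 - T - 2*T² (c(T) = 5 - ((T² + T*T) + T) = 5 - ((T² + T²) + T) = 5 - (2*T² + T) = 5 - (T + 2*T²) = 5 + (-T - 2*T²) = 5 - T - 2*T²)
g(S, h) = S² + S*h
g(337, 122)/c(282) + 138528/O(-510) = (337*(337 + 122))/(5 - 1*282 - 2*282²) + 138528/((-510)²) = (337*459)/(5 - 282 - 2*79524) + 138528/260100 = 154683/(5 - 282 - 159048) + 138528*(1/260100) = 154683/(-159325) + 3848/7225 = 154683*(-1/159325) + 3848/7225 = -154683/159325 + 3848/7225 = -20180083/46044925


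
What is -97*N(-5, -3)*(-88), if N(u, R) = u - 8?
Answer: -110968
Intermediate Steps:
N(u, R) = -8 + u
-97*N(-5, -3)*(-88) = -97*(-8 - 5)*(-88) = -97*(-13)*(-88) = 1261*(-88) = -110968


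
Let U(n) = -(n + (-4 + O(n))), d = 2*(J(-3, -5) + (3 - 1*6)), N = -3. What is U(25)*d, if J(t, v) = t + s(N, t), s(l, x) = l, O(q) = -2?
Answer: 342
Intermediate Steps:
J(t, v) = -3 + t (J(t, v) = t - 3 = -3 + t)
d = -18 (d = 2*((-3 - 3) + (3 - 1*6)) = 2*(-6 + (3 - 6)) = 2*(-6 - 3) = 2*(-9) = -18)
U(n) = 6 - n (U(n) = -(n + (-4 - 2)) = -(n - 6) = -(-6 + n) = 6 - n)
U(25)*d = (6 - 1*25)*(-18) = (6 - 25)*(-18) = -19*(-18) = 342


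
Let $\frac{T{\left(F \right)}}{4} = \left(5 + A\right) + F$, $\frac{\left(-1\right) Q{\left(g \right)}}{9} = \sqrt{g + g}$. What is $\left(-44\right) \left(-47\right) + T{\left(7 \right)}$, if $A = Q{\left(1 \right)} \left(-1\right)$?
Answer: $2116 + 36 \sqrt{2} \approx 2166.9$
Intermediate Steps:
$Q{\left(g \right)} = - 9 \sqrt{2} \sqrt{g}$ ($Q{\left(g \right)} = - 9 \sqrt{g + g} = - 9 \sqrt{2 g} = - 9 \sqrt{2} \sqrt{g}$)
$A = 9 \sqrt{2}$ ($A = - 9 \sqrt{2} \sqrt{1} \left(-1\right) = \left(-9\right) \sqrt{2} \cdot 1 \left(-1\right) = - 9 \sqrt{2} \left(-1\right) = 9 \sqrt{2} \approx 12.728$)
$T{\left(F \right)} = 20 + 4 F + 36 \sqrt{2}$ ($T{\left(F \right)} = 4 \left(\left(5 + 9 \sqrt{2}\right) + F\right) = 4 \left(5 + F + 9 \sqrt{2}\right) = 20 + 4 F + 36 \sqrt{2}$)
$\left(-44\right) \left(-47\right) + T{\left(7 \right)} = \left(-44\right) \left(-47\right) + \left(20 + 4 \cdot 7 + 36 \sqrt{2}\right) = 2068 + \left(20 + 28 + 36 \sqrt{2}\right) = 2068 + \left(48 + 36 \sqrt{2}\right) = 2116 + 36 \sqrt{2}$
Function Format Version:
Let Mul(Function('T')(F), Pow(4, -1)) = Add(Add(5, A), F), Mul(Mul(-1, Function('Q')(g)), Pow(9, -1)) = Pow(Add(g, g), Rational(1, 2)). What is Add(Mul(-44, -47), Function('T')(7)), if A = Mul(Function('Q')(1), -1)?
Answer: Add(2116, Mul(36, Pow(2, Rational(1, 2)))) ≈ 2166.9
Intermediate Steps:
Function('Q')(g) = Mul(-9, Pow(2, Rational(1, 2)), Pow(g, Rational(1, 2))) (Function('Q')(g) = Mul(-9, Pow(Add(g, g), Rational(1, 2))) = Mul(-9, Pow(Mul(2, g), Rational(1, 2))) = Mul(-9, Mul(Pow(2, Rational(1, 2)), Pow(g, Rational(1, 2)))) = Mul(-9, Pow(2, Rational(1, 2)), Pow(g, Rational(1, 2))))
A = Mul(9, Pow(2, Rational(1, 2))) (A = Mul(Mul(-9, Pow(2, Rational(1, 2)), Pow(1, Rational(1, 2))), -1) = Mul(Mul(-9, Pow(2, Rational(1, 2)), 1), -1) = Mul(Mul(-9, Pow(2, Rational(1, 2))), -1) = Mul(9, Pow(2, Rational(1, 2))) ≈ 12.728)
Function('T')(F) = Add(20, Mul(4, F), Mul(36, Pow(2, Rational(1, 2)))) (Function('T')(F) = Mul(4, Add(Add(5, Mul(9, Pow(2, Rational(1, 2)))), F)) = Mul(4, Add(5, F, Mul(9, Pow(2, Rational(1, 2))))) = Add(20, Mul(4, F), Mul(36, Pow(2, Rational(1, 2)))))
Add(Mul(-44, -47), Function('T')(7)) = Add(Mul(-44, -47), Add(20, Mul(4, 7), Mul(36, Pow(2, Rational(1, 2))))) = Add(2068, Add(20, 28, Mul(36, Pow(2, Rational(1, 2))))) = Add(2068, Add(48, Mul(36, Pow(2, Rational(1, 2))))) = Add(2116, Mul(36, Pow(2, Rational(1, 2))))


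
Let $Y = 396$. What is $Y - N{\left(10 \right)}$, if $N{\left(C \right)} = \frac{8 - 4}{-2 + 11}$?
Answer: $\frac{3560}{9} \approx 395.56$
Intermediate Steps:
$N{\left(C \right)} = \frac{4}{9}$
$Y - N{\left(10 \right)} = 396 - \frac{4}{9} = \frac{3560}{9}$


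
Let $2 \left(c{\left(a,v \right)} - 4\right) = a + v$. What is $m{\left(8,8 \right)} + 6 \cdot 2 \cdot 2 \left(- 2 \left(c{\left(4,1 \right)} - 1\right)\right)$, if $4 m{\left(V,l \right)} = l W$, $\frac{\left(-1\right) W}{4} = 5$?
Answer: $-304$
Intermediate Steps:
$W = -20$ ($W = \left(-4\right) 5 = -20$)
$c{\left(a,v \right)} = 4 + \frac{a}{2} + \frac{v}{2}$ ($c{\left(a,v \right)} = 4 + \frac{a + v}{2} = 4 + \left(\frac{a}{2} + \frac{v}{2}\right) = 4 + \frac{a}{2} + \frac{v}{2}$)
$m{\left(V,l \right)} = - 5 l$ ($m{\left(V,l \right)} = \frac{l \left(-20\right)}{4} = \frac{\left(-20\right) l}{4} = - 5 l$)
$m{\left(8,8 \right)} + 6 \cdot 2 \cdot 2 \left(- 2 \left(c{\left(4,1 \right)} - 1\right)\right) = \left(-5\right) 8 + 6 \cdot 2 \cdot 2 \left(- 2 \left(\left(4 + \frac{1}{2} \cdot 4 + \frac{1}{2} \cdot 1\right) - 1\right)\right) = -40 + 12 \cdot 2 \left(- 2 \left(\left(4 + 2 + \frac{1}{2}\right) - 1\right)\right) = -40 + 24 \left(- 2 \left(\frac{13}{2} - 1\right)\right) = -40 + 24 \left(\left(-2\right) \frac{11}{2}\right) = -40 + 24 \left(-11\right) = -40 - 264 = -304$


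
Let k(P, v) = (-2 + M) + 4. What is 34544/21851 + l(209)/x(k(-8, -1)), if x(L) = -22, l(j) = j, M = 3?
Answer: -346081/43702 ≈ -7.9191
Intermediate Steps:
k(P, v) = 5 (k(P, v) = (-2 + 3) + 4 = 1 + 4 = 5)
34544/21851 + l(209)/x(k(-8, -1)) = 34544/21851 + 209/(-22) = 34544*(1/21851) + 209*(-1/22) = 34544/21851 - 19/2 = -346081/43702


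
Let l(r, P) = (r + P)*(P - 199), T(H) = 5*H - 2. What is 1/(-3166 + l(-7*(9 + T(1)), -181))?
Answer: 1/97534 ≈ 1.0253e-5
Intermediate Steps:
T(H) = -2 + 5*H
l(r, P) = (-199 + P)*(P + r) (l(r, P) = (P + r)*(-199 + P) = (-199 + P)*(P + r))
1/(-3166 + l(-7*(9 + T(1)), -181)) = 1/(-3166 + ((-181)² - 199*(-181) - (-1393)*(9 + (-2 + 5*1)) - (-1267)*(9 + (-2 + 5*1)))) = 1/(-3166 + (32761 + 36019 - (-1393)*(9 + (-2 + 5)) - (-1267)*(9 + (-2 + 5)))) = 1/(-3166 + (32761 + 36019 - (-1393)*(9 + 3) - (-1267)*(9 + 3))) = 1/(-3166 + (32761 + 36019 - (-1393)*12 - (-1267)*12)) = 1/(-3166 + (32761 + 36019 - 199*(-84) - 181*(-84))) = 1/(-3166 + (32761 + 36019 + 16716 + 15204)) = 1/(-3166 + 100700) = 1/97534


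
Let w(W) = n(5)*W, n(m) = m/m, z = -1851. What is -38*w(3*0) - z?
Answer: 1851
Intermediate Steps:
n(m) = 1
w(W) = W (w(W) = 1*W = W)
-38*w(3*0) - z = -114*0 - 1*(-1851) = -38*0 + 1851 = 0 + 1851 = 1851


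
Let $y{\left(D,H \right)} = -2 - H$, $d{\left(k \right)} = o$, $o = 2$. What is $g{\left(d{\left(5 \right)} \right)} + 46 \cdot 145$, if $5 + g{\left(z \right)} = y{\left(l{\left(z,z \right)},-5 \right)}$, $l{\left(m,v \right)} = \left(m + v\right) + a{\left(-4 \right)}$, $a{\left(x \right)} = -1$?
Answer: $6668$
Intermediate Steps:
$l{\left(m,v \right)} = -1 + m + v$ ($l{\left(m,v \right)} = \left(m + v\right) - 1 = -1 + m + v$)
$d{\left(k \right)} = 2$
$g{\left(z \right)} = -2$ ($g{\left(z \right)} = -5 - -3 = -5 + \left(-2 + 5\right) = -5 + 3 = -2$)
$g{\left(d{\left(5 \right)} \right)} + 46 \cdot 145 = -2 + 46 \cdot 145 = -2 + 6670 = 6668$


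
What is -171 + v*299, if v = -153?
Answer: -45918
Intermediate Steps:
-171 + v*299 = -171 - 153*299 = -171 - 45747 = -45918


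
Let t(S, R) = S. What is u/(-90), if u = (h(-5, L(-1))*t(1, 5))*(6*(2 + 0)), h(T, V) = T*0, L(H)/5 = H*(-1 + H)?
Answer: 0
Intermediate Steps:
L(H) = 5*H*(-1 + H) (L(H) = 5*(H*(-1 + H)) = 5*H*(-1 + H))
h(T, V) = 0
u = 0 (u = (0*1)*(6*(2 + 0)) = 0*(6*2) = 0*12 = 0)
u/(-90) = 0/(-90) = 0*(-1/90) = 0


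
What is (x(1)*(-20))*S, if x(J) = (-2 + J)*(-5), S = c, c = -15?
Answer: 1500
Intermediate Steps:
S = -15
x(J) = 10 - 5*J
(x(1)*(-20))*S = ((10 - 5*1)*(-20))*(-15) = ((10 - 5)*(-20))*(-15) = (5*(-20))*(-15) = -100*(-15) = 1500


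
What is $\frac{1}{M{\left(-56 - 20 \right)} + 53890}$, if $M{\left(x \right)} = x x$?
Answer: $\frac{1}{59666} \approx 1.676 \cdot 10^{-5}$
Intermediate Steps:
$M{\left(x \right)} = x^{2}$
$\frac{1}{M{\left(-56 - 20 \right)} + 53890} = \frac{1}{\left(-56 - 20\right)^{2} + 53890} = \frac{1}{\left(-76\right)^{2} + 53890} = \frac{1}{5776 + 53890} = \frac{1}{59666}$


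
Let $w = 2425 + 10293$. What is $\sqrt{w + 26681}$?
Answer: $\sqrt{39399} \approx 198.49$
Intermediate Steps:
$w = 12718$
$\sqrt{w + 26681} = \sqrt{12718 + 26681} = \sqrt{39399}$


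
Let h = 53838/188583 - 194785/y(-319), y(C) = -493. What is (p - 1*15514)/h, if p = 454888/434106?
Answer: -104349038063833454/2659599737115939 ≈ -39.235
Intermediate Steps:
p = 227444/217053 (p = 454888*(1/434106) = 227444/217053 ≈ 1.0479)
h = 12253227263/30990473 (h = 53838/188583 - 194785/(-493) = 53838*(1/188583) - 194785*(-1/493) = 17946/62861 + 194785/493 = 12253227263/30990473 ≈ 395.39)
(p - 1*15514)/h = (227444/217053 - 1*15514)/(12253227263/30990473) = (227444/217053 - 15514)*(30990473/12253227263) = -3367132798/217053*30990473/12253227263 = -104349038063833454/2659599737115939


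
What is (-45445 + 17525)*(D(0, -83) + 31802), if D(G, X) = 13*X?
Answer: -857786160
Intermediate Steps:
(-45445 + 17525)*(D(0, -83) + 31802) = (-45445 + 17525)*(13*(-83) + 31802) = -27920*(-1079 + 31802) = -27920*30723 = -857786160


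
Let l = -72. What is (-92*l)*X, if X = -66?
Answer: -437184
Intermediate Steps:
(-92*l)*X = -92*(-72)*(-66) = 6624*(-66) = -437184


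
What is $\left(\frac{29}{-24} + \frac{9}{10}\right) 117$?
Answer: $- \frac{1443}{40} \approx -36.075$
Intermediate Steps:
$\left(\frac{29}{-24} + \frac{9}{10}\right) 117 = \left(29 \left(- \frac{1}{24}\right) + 9 \cdot \frac{1}{10}\right) 117 = \left(- \frac{29}{24} + \frac{9}{10}\right) 117 = \left(- \frac{37}{120}\right) 117 = - \frac{1443}{40}$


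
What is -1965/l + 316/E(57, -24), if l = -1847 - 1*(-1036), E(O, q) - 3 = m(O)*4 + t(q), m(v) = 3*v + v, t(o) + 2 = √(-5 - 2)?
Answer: 467989207/169007534 - 79*I*√7/208394 ≈ 2.769 - 0.001003*I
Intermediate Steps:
t(o) = -2 + I*√7 (t(o) = -2 + √(-5 - 2) = -2 + √(-7) = -2 + I*√7)
m(v) = 4*v
E(O, q) = 1 + 16*O + I*√7 (E(O, q) = 3 + ((4*O)*4 + (-2 + I*√7)) = 3 + (16*O + (-2 + I*√7)) = 3 + (-2 + 16*O + I*√7) = 1 + 16*O + I*√7)
l = -811 (l = -1847 + 1036 = -811)
-1965/l + 316/E(57, -24) = -1965/(-811) + 316/(1 + 16*57 + I*√7) = -1965*(-1/811) + 316/(1 + 912 + I*√7) = 1965/811 + 316/(913 + I*√7)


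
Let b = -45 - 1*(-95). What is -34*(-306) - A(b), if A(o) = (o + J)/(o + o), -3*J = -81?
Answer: 1040323/100 ≈ 10403.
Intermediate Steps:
J = 27 (J = -1/3*(-81) = 27)
b = 50 (b = -45 + 95 = 50)
A(o) = (27 + o)/(2*o) (A(o) = (o + 27)/(o + o) = (27 + o)/((2*o)) = (27 + o)*(1/(2*o)) = (27 + o)/(2*o))
-34*(-306) - A(b) = -34*(-306) - (27 + 50)/(2*50) = 10404 - 77/(2*50) = 10404 - 1*77/100 = 10404 - 77/100 = 1040323/100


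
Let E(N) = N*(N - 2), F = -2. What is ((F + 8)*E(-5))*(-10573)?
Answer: -2220330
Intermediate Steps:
E(N) = N*(-2 + N)
((F + 8)*E(-5))*(-10573) = ((-2 + 8)*(-5*(-2 - 5)))*(-10573) = (6*(-5*(-7)))*(-10573) = (6*35)*(-10573) = 210*(-10573) = -2220330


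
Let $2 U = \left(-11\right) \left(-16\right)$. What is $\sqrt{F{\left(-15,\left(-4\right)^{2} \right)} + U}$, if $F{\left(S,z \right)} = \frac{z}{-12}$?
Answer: $\frac{2 \sqrt{195}}{3} \approx 9.3095$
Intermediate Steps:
$F{\left(S,z \right)} = - \frac{z}{12}$ ($F{\left(S,z \right)} = z \left(- \frac{1}{12}\right) = - \frac{z}{12}$)
$U = 88$ ($U = \frac{\left(-11\right) \left(-16\right)}{2} = \frac{1}{2} \cdot 176 = 88$)
$\sqrt{F{\left(-15,\left(-4\right)^{2} \right)} + U} = \sqrt{- \frac{\left(-4\right)^{2}}{12} + 88} = \sqrt{\left(- \frac{1}{12}\right) 16 + 88} = \sqrt{- \frac{4}{3} + 88} = \sqrt{\frac{260}{3}} = \frac{2 \sqrt{195}}{3}$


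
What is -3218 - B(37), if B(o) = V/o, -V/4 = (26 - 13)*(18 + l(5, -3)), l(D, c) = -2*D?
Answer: -118650/37 ≈ -3206.8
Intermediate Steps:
V = -416 (V = -4*(26 - 13)*(18 - 2*5) = -52*(18 - 10) = -52*8 = -4*104 = -416)
B(o) = -416/o
-3218 - B(37) = -3218 - (-416)/37 = -3218 - 1*(-416/37) = -3218 + 416/37 = -118650/37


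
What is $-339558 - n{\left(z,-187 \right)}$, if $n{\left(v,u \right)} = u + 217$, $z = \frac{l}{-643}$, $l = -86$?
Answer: $-339588$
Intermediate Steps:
$z = \frac{86}{643}$ ($z = - \frac{86}{-643} = \left(-86\right) \left(- \frac{1}{643}\right) = \frac{86}{643} \approx 0.13375$)
$n{\left(v,u \right)} = 217 + u$
$-339558 - n{\left(z,-187 \right)} = -339558 - \left(217 - 187\right) = -339558 - 30 = -339588$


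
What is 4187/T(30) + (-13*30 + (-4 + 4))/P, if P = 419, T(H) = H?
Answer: 1742653/12570 ≈ 138.64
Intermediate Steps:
4187/T(30) + (-13*30 + (-4 + 4))/P = 4187/30 + (-13*30 + (-4 + 4))/419 = 4187*(1/30) + (-390 + 0)*(1/419) = 4187/30 - 390*1/419 = 4187/30 - 390/419 = 1742653/12570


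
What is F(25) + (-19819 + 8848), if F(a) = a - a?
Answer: -10971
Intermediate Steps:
F(a) = 0
F(25) + (-19819 + 8848) = 0 + (-19819 + 8848) = 0 - 10971 = -10971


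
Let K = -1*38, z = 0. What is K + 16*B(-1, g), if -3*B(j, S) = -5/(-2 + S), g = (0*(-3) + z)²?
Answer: -154/3 ≈ -51.333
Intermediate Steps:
K = -38
g = 0 (g = (0*(-3) + 0)² = (0 + 0)² = 0² = 0)
B(j, S) = 5/(3*(-2 + S)) (B(j, S) = -(-5)/(3*(-2 + S)) = 5/(3*(-2 + S)))
K + 16*B(-1, g) = -38 + 16*(5/(3*(-2 + 0))) = -38 + 16*((5/3)/(-2)) = -38 + 16*((5/3)*(-½)) = -38 + 16*(-⅚) = -38 - 40/3 = -154/3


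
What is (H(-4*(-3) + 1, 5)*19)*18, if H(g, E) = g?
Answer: 4446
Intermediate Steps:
(H(-4*(-3) + 1, 5)*19)*18 = ((-4*(-3) + 1)*19)*18 = ((12 + 1)*19)*18 = (13*19)*18 = 247*18 = 4446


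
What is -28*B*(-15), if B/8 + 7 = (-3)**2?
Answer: 6720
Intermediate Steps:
B = 16 (B = -56 + 8*(-3)**2 = -56 + 8*9 = -56 + 72 = 16)
-28*B*(-15) = -28*16*(-15) = -448*(-15) = 6720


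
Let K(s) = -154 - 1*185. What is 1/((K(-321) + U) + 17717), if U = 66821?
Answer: 1/84199 ≈ 1.1877e-5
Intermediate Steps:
K(s) = -339 (K(s) = -154 - 185 = -339)
1/((K(-321) + U) + 17717) = 1/((-339 + 66821) + 17717) = 1/(66482 + 17717) = 1/84199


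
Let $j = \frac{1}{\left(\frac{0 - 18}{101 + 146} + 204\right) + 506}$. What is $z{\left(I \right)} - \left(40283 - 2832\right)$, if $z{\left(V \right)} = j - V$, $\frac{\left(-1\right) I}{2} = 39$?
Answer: $- \frac{6553430049}{175352} \approx -37373.0$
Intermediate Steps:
$I = -78$ ($I = \left(-2\right) 39 = -78$)
$j = \frac{247}{175352}$ ($j = \frac{1}{\left(- \frac{18}{247} + 204\right) + 506} = \frac{1}{\frac{50370}{247} + 506} = \frac{1}{\frac{175352}{247}} = \frac{247}{175352} \approx 0.0014086$)
$z{\left(V \right)} = \frac{247}{175352} - V$
$z{\left(I \right)} - \left(40283 - 2832\right) = \left(\frac{247}{175352} - -78\right) - \left(40283 - 2832\right) = \left(\frac{247}{175352} + 78\right) - 37451 = \frac{13677703}{175352} + \left(-40283 + 2832\right) = \frac{13677703}{175352} - 37451 = - \frac{6553430049}{175352}$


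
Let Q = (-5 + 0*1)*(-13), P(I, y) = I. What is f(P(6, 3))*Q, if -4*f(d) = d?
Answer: -195/2 ≈ -97.500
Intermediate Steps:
f(d) = -d/4
Q = 65 (Q = (-5 + 0)*(-13) = -5*(-13) = 65)
f(P(6, 3))*Q = -¼*6*65 = -3/2*65 = -195/2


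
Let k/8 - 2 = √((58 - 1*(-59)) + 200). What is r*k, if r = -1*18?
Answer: -288 - 144*√317 ≈ -2851.8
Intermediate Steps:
r = -18
k = 16 + 8*√317 (k = 16 + 8*√((58 - 1*(-59)) + 200) = 16 + 8*√((58 + 59) + 200) = 16 + 8*√(117 + 200) = 16 + 8*√317 ≈ 158.44)
r*k = -18*(16 + 8*√317) = -288 - 144*√317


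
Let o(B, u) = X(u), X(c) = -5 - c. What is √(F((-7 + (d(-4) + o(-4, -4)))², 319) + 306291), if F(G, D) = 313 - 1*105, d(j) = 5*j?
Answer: √306499 ≈ 553.62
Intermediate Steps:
o(B, u) = -5 - u
F(G, D) = 208 (F(G, D) = 313 - 105 = 208)
√(F((-7 + (d(-4) + o(-4, -4)))², 319) + 306291) = √(208 + 306291) = √306499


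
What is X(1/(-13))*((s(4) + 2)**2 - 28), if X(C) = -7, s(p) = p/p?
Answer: 133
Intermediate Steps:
s(p) = 1
X(1/(-13))*((s(4) + 2)**2 - 28) = -7*((1 + 2)**2 - 28) = -7*(3**2 - 28) = -7*(9 - 28) = -7*(-19) = 133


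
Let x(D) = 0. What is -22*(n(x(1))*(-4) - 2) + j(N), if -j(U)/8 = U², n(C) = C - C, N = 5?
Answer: -156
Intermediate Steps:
n(C) = 0
j(U) = -8*U²
-22*(n(x(1))*(-4) - 2) + j(N) = -22*(0*(-4) - 2) - 8*5² = -22*(0 - 2) - 8*25 = -22*(-2) - 200 = 44 - 200 = -156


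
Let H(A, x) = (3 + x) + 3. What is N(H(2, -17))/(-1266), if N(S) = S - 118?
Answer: 43/422 ≈ 0.10190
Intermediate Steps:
H(A, x) = 6 + x
N(S) = -118 + S
N(H(2, -17))/(-1266) = (-118 + (6 - 17))/(-1266) = (-118 - 11)*(-1/1266) = -129*(-1/1266) = 43/422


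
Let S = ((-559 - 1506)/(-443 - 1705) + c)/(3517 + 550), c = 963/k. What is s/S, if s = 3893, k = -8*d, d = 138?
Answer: 3128820730896/17603 ≈ 1.7774e+8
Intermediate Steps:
k = -1104 (k = -8*138 = -1104)
c = -321/368 (c = 963/(-1104) = 963*(-1/1104) = -321/368 ≈ -0.87228)
S = 17603/803704272 (S = ((-559 - 1506)/(-443 - 1705) - 321/368)/(3517 + 550) = (-2065/(-2148) - 321/368)/4067 = (-2065*(-1/2148) - 321/368)*(1/4067) = (2065/2148 - 321/368)*(1/4067) = (17603/197616)*(1/4067) = 17603/803704272 ≈ 2.1902e-5)
s/S = 3893/(17603/803704272) = 3893*(803704272/17603) = 3128820730896/17603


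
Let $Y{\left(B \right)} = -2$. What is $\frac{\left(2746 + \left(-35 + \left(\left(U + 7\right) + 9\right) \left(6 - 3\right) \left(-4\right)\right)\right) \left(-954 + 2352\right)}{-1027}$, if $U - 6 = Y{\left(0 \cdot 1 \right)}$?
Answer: $- \frac{3454458}{1027} \approx -3363.6$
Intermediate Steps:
$U = 4$ ($U = 6 - 2 = 4$)
$\frac{\left(2746 + \left(-35 + \left(\left(U + 7\right) + 9\right) \left(6 - 3\right) \left(-4\right)\right)\right) \left(-954 + 2352\right)}{-1027} = \frac{\left(2746 + \left(-35 + \left(\left(4 + 7\right) + 9\right) \left(6 - 3\right) \left(-4\right)\right)\right) \left(-954 + 2352\right)}{-1027} = \left(2746 + \left(-35 + \left(11 + 9\right) 3 \left(-4\right)\right)\right) 1398 \left(- \frac{1}{1027}\right) = \left(2746 + \left(-35 + 20 \left(-12\right)\right)\right) 1398 \left(- \frac{1}{1027}\right) = \left(2746 - 275\right) 1398 \left(- \frac{1}{1027}\right) = 2471 \cdot 1398 \left(- \frac{1}{1027}\right) = 3454458 \left(- \frac{1}{1027}\right) = - \frac{3454458}{1027}$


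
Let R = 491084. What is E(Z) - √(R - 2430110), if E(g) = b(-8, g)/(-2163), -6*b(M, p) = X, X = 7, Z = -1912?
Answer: 1/1854 - I*√1939026 ≈ 0.00053937 - 1392.5*I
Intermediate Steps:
b(M, p) = -7/6 (b(M, p) = -⅙*7 = -7/6)
E(g) = 1/1854 (E(g) = -7/6/(-2163) = -7/6*(-1/2163) = 1/1854)
E(Z) - √(R - 2430110) = 1/1854 - √(491084 - 2430110) = 1/1854 - √(-1939026) = 1/1854 - I*√1939026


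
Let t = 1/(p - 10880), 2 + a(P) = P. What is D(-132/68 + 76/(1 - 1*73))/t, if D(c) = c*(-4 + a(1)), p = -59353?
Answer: -107339435/102 ≈ -1.0523e+6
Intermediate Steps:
a(P) = -2 + P
D(c) = -5*c (D(c) = c*(-4 + (-2 + 1)) = c*(-4 - 1) = c*(-5) = -5*c)
t = -1/70233 (t = 1/(-59353 - 10880) = 1/(-70233) = -1/70233 ≈ -1.4238e-5)
D(-132/68 + 76/(1 - 1*73))/t = (-5*(-132/68 + 76/(1 - 1*73)))/(-1/70233) = -5*(-132*1/68 + 76/(1 - 73))*(-70233) = -5*(-33/17 + 76/(-72))*(-70233) = -5*(-33/17 + 76*(-1/72))*(-70233) = -5*(-33/17 - 19/18)*(-70233) = -5*(-917/306)*(-70233) = (4585/306)*(-70233) = -107339435/102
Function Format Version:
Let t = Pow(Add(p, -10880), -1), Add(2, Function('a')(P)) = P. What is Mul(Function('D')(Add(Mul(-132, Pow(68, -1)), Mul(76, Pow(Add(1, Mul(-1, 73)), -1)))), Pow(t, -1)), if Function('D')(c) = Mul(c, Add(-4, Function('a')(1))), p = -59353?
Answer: Rational(-107339435, 102) ≈ -1.0523e+6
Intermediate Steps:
Function('a')(P) = Add(-2, P)
Function('D')(c) = Mul(-5, c) (Function('D')(c) = Mul(c, Add(-4, Add(-2, 1))) = Mul(c, Add(-4, -1)) = Mul(c, -5) = Mul(-5, c))
t = Rational(-1, 70233) (t = Pow(Add(-59353, -10880), -1) = Pow(-70233, -1) = Rational(-1, 70233) ≈ -1.4238e-5)
Mul(Function('D')(Add(Mul(-132, Pow(68, -1)), Mul(76, Pow(Add(1, Mul(-1, 73)), -1)))), Pow(t, -1)) = Mul(Mul(-5, Add(Mul(-132, Pow(68, -1)), Mul(76, Pow(Add(1, Mul(-1, 73)), -1)))), Pow(Rational(-1, 70233), -1)) = Mul(Mul(-5, Add(Mul(-132, Rational(1, 68)), Mul(76, Pow(Add(1, -73), -1)))), -70233) = Mul(Mul(-5, Add(Rational(-33, 17), Mul(76, Pow(-72, -1)))), -70233) = Mul(Mul(-5, Add(Rational(-33, 17), Mul(76, Rational(-1, 72)))), -70233) = Mul(Mul(-5, Add(Rational(-33, 17), Rational(-19, 18))), -70233) = Mul(Mul(-5, Rational(-917, 306)), -70233) = Mul(Rational(4585, 306), -70233) = Rational(-107339435, 102)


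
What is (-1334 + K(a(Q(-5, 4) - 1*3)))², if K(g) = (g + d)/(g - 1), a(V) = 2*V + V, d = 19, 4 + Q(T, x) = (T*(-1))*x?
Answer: 640950489/361 ≈ 1.7755e+6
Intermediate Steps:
Q(T, x) = -4 - T*x (Q(T, x) = -4 + (T*(-1))*x = -4 + (-T)*x = -4 - T*x)
a(V) = 3*V
K(g) = (19 + g)/(-1 + g) (K(g) = (g + 19)/(g - 1) = (19 + g)/(-1 + g))
(-1334 + K(a(Q(-5, 4) - 1*3)))² = (-1334 + (19 + 3*((-4 - 1*(-5)*4) - 1*3))/(-1 + 3*((-4 - 1*(-5)*4) - 1*3)))² = (-1334 + (19 + 3*((-4 + 20) - 3))/(-1 + 3*((-4 + 20) - 3)))² = (-1334 + (19 + 3*(16 - 3))/(-1 + 3*(16 - 3)))² = (-1334 + (19 + 3*13)/(-1 + 3*13))² = (-1334 + (19 + 39)/(-1 + 39))² = (-1334 + 58/38)² = (-1334 + (1/38)*58)² = (-1334 + 29/19)² = (-25317/19)² = 640950489/361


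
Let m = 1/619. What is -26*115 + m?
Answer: -1850809/619 ≈ -2990.0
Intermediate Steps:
m = 1/619 ≈ 0.0016155
-26*115 + m = -26*115 + 1/619 = -2990 + 1/619 = -1850809/619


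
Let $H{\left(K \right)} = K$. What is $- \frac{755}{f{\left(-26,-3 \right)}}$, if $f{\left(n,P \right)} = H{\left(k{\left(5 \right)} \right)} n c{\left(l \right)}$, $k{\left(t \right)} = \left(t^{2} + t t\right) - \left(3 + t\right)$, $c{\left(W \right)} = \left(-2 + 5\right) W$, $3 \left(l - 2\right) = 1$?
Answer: $\frac{755}{7644} \approx 0.09877$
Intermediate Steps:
$l = \frac{7}{3}$ ($l = 2 + \frac{1}{3} \cdot 1 = 2 + \frac{1}{3} = \frac{7}{3} \approx 2.3333$)
$c{\left(W \right)} = 3 W$
$k{\left(t \right)} = -3 - t + 2 t^{2}$ ($k{\left(t \right)} = \left(t^{2} + t^{2}\right) - \left(3 + t\right) = 2 t^{2} - \left(3 + t\right) = -3 - t + 2 t^{2}$)
$f{\left(n,P \right)} = 294 n$ ($f{\left(n,P \right)} = \left(-3 - 5 + 2 \cdot 5^{2}\right) n 3 \cdot \frac{7}{3} = \left(-3 - 5 + 2 \cdot 25\right) n 7 = \left(-3 - 5 + 50\right) n 7 = 42 n 7 = 294 n$)
$- \frac{755}{f{\left(-26,-3 \right)}} = - \frac{755}{294 \left(-26\right)} = - \frac{755}{-7644} = \left(-755\right) \left(- \frac{1}{7644}\right) = \frac{755}{7644}$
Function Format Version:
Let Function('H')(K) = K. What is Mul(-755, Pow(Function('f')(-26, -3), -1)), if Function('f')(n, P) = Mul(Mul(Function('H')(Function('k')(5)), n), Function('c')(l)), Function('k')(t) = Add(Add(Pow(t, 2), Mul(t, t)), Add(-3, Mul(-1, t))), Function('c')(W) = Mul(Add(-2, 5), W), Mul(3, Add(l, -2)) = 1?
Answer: Rational(755, 7644) ≈ 0.098770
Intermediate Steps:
l = Rational(7, 3) (l = Add(2, Mul(Rational(1, 3), 1)) = Add(2, Rational(1, 3)) = Rational(7, 3) ≈ 2.3333)
Function('c')(W) = Mul(3, W)
Function('k')(t) = Add(-3, Mul(-1, t), Mul(2, Pow(t, 2))) (Function('k')(t) = Add(Add(Pow(t, 2), Pow(t, 2)), Add(-3, Mul(-1, t))) = Add(Mul(2, Pow(t, 2)), Add(-3, Mul(-1, t))) = Add(-3, Mul(-1, t), Mul(2, Pow(t, 2))))
Function('f')(n, P) = Mul(294, n) (Function('f')(n, P) = Mul(Mul(Add(-3, Mul(-1, 5), Mul(2, Pow(5, 2))), n), Mul(3, Rational(7, 3))) = Mul(Mul(Add(-3, -5, Mul(2, 25)), n), 7) = Mul(Mul(Add(-3, -5, 50), n), 7) = Mul(Mul(42, n), 7) = Mul(294, n))
Mul(-755, Pow(Function('f')(-26, -3), -1)) = Mul(-755, Pow(Mul(294, -26), -1)) = Mul(-755, Pow(-7644, -1)) = Mul(-755, Rational(-1, 7644)) = Rational(755, 7644)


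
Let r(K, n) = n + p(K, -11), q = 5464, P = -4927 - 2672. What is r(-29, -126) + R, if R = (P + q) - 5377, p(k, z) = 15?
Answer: -7623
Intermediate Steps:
P = -7599
r(K, n) = 15 + n (r(K, n) = n + 15 = 15 + n)
R = -7512 (R = (-7599 + 5464) - 5377 = -2135 - 5377 = -7512)
r(-29, -126) + R = (15 - 126) - 7512 = -111 - 7512 = -7623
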